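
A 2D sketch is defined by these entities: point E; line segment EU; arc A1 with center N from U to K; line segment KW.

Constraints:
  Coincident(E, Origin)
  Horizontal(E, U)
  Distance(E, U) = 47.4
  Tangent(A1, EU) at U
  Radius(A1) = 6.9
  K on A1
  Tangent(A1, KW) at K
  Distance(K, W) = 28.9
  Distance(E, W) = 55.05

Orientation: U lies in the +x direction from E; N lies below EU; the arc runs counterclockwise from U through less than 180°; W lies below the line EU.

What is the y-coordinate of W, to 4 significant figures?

-36.04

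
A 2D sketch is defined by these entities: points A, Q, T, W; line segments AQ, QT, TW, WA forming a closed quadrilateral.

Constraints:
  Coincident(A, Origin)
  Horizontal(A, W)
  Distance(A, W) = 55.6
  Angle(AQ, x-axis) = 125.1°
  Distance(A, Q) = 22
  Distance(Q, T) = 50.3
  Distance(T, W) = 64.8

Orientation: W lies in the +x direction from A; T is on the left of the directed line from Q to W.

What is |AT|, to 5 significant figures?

59.043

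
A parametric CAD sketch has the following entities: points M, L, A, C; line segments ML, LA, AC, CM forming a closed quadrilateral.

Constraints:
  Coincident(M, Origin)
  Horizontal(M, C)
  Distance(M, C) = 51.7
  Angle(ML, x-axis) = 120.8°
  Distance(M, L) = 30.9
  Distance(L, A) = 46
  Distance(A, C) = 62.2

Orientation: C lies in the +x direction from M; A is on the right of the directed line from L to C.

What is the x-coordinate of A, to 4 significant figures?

-7.616

Checks: ML at 120.8° ✓; |LA| = 46.00 ✓; |AC| = 62.20 ✓.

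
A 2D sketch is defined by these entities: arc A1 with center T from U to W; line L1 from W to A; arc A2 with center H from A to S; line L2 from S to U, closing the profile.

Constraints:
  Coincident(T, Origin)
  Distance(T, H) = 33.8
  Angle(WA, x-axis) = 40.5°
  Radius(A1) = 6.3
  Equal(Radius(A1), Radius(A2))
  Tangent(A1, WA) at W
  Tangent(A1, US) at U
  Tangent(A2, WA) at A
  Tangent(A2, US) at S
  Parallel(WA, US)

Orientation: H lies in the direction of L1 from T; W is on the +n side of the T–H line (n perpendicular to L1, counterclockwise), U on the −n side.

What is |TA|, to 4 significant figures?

34.38

The slot axis is L1's direction at 40.5°, so u = (cos 40.5°, sin 40.5°) = (0.7604, 0.6494) and n = (−sin 40.5°, cos 40.5°) = (-0.6494, 0.7604). T is at the origin and H lies 33.8 along u from T, so H = 33.8·u = (25.70, 21.95). Tangency of A1 to both parallel lines with radius 6.3 puts W and U at T ± 6.3·n: W = (-4.092, 4.791), U = (4.092, -4.791). Equal radii place A and S the same way about H: A = H + 6.3·n = (21.61, 26.74), S = H − 6.3·n = (29.79, 17.16). Then |TA| = |A − T| = 34.38.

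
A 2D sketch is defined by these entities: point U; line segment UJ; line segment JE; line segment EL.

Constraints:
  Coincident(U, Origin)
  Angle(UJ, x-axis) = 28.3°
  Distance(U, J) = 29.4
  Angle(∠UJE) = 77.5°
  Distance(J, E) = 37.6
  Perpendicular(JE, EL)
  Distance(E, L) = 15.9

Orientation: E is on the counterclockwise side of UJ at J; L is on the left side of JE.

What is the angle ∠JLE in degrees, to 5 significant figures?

67.078°

∠UJE = 77.5°, so JE runs at 28.3° + (180° − 77.5°) = 130.80° from the x-axis; with |JE| = 37.6, E = J + 37.6·(cos 130.80°, sin 130.80°) = (1.3174, 42.401). JE ⟂ EL; with |EL| = 15.9 on the left of JE, L = E + 15.9·(-0.75700, -0.65342) = (-10.719, 32.012). Then cos ∠JLE = LJ·LE / (|LJ||LE|), giving 67.078°.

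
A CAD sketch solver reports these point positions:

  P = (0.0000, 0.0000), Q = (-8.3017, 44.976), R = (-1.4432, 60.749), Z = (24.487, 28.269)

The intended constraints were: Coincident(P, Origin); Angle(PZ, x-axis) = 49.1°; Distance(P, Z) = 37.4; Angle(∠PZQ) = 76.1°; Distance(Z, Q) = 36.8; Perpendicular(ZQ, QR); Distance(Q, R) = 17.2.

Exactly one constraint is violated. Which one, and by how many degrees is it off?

Perpendicular(ZQ, QR) — off by 3.50°.

P = (0.00, 0.00) ✓; PZ at 49.10° ✓; |PZ| = 37.40 ✓; ∠PZQ = 76.10° ✓; |ZQ| = 36.80 ✓; ∠(ZQ, QR) = 86.50° ✗; |QR| = 17.20 ✓.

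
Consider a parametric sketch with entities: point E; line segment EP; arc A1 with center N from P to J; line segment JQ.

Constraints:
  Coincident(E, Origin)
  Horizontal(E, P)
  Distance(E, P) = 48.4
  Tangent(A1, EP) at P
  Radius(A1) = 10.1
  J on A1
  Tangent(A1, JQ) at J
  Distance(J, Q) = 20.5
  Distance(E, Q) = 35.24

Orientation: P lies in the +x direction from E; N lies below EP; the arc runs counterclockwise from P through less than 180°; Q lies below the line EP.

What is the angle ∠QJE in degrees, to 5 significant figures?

60.741°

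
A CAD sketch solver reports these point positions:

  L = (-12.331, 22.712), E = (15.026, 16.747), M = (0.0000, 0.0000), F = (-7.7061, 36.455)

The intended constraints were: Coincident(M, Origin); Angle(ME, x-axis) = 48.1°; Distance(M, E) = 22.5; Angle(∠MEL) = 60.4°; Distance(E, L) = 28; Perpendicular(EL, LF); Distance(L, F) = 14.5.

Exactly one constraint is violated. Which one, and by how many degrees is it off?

Perpendicular(EL, LF) — off by 6.30°.

M = (0.00, 0.00) ✓; ME at 48.10° ✓; |ME| = 22.50 ✓; ∠MEL = 60.40° ✓; |EL| = 28.00 ✓; ∠(EL, LF) = 96.30° ✗; |LF| = 14.50 ✓.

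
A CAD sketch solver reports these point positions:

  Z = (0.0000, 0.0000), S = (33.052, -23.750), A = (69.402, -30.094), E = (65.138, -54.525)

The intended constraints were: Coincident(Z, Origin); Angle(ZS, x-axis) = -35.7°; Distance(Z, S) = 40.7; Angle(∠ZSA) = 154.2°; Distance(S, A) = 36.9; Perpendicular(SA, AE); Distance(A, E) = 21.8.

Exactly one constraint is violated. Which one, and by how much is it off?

Distance(A, E) = 21.8 — off by 3.00.

Z = (0.00, 0.00) ✓; ZS at -35.70° ✓; |ZS| = 40.70 ✓; ∠ZSA = 154.2° ✓; |SA| = 36.90 ✓; ∠(SA, AE) = 90.00° ✓; |AE| = 24.80 ✗.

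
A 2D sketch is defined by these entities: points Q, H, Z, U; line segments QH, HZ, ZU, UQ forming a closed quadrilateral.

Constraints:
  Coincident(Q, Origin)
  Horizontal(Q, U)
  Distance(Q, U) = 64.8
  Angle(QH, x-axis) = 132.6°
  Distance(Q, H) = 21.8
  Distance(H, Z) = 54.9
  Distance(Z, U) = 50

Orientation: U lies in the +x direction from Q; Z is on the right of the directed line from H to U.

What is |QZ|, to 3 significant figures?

33.1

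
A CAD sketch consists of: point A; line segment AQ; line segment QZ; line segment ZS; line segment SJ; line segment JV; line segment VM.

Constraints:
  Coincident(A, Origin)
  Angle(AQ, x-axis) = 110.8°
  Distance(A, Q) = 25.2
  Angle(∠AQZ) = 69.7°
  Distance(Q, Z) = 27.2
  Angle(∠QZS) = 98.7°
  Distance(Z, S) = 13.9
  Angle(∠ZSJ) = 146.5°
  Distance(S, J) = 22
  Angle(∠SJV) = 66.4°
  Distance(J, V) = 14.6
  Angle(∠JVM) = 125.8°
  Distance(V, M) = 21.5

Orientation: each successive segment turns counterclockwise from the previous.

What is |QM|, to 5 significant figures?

15.180

∠SJV = 66.4° gives JV at 89.500° from the x-axis; with |JV| = 14.6, V = (-1.7879, -0.44298). ∠JVM = 125.8° gives VM at 143.70° from the x-axis; with |VM| = 21.5, M = (-19.115, 12.285). Then |QM| = |M − Q| = 15.180.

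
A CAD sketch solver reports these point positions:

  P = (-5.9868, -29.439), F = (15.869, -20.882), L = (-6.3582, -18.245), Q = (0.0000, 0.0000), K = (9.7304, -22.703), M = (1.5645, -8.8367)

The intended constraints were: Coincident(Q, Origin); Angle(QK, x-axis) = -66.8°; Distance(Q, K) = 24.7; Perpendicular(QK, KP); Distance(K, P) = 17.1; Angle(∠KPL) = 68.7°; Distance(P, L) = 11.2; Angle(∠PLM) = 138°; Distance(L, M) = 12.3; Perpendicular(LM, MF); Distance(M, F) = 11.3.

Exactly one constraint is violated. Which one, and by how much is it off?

Distance(M, F) = 11.3 — off by 7.40.

Q = (0.00, 0.00) ✓; QK at -66.80° ✓; |QK| = 24.70 ✓; ∠(QK, KP) = 90.00° ✓; |KP| = 17.10 ✓; ∠KPL = 68.70° ✓; |PL| = 11.20 ✓; ∠PLM = 138.0° ✓; |LM| = 12.30 ✓; ∠(LM, MF) = 90.00° ✓; |MF| = 18.70 ✗.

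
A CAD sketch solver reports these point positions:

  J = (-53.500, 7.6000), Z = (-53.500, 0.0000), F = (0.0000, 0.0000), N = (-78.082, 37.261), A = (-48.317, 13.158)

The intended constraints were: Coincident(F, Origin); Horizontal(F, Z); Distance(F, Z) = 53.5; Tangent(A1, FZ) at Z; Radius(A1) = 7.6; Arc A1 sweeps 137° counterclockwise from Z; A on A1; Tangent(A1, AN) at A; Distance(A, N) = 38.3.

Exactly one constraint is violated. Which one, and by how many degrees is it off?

Tangent(A1, AN) at A — off by 4.00°.

F = (0.00, 0.00) ✓; F.y = 0.00, Z.y = 0.00 ✓; |FZ| = 53.50 ✓; ∠(JZ, ZF) = 90.00° ✓; |JZ| = 7.600 ✓; bearing(J→A) − bearing(J→Z) = 137.0° ✓; |JA| = 7.600 ✓; ∠(JA, AN) = 86.00° ✗; |AN| = 38.30 ✓.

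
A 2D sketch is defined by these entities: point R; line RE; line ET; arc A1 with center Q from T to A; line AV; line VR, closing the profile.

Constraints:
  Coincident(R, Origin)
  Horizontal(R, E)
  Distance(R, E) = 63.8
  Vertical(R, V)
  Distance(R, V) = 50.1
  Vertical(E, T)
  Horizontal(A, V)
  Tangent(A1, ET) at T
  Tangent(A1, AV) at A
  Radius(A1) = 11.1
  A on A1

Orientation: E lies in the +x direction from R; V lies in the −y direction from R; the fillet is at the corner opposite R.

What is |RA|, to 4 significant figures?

72.71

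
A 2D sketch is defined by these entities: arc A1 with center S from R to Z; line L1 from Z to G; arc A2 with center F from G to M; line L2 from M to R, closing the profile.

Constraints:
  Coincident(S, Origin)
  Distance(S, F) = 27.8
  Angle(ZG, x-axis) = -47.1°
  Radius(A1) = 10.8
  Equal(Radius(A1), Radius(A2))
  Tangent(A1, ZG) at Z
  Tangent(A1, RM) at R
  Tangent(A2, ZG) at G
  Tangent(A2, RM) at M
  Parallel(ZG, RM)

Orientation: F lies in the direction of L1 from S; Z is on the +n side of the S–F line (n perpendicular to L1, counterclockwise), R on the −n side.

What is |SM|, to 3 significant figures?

29.8

The slot axis is L1's direction at -47.1°, so u = (cos -47.1°, sin -47.1°) = (0.681, -0.733) and n = (−sin -47.1°, cos -47.1°) = (0.733, 0.681). S is at the origin and F lies 27.8 along u from S, so F = 27.8·u = (18.9, -20.4). Tangency of A1 to both parallel lines with radius 10.8 puts Z and R at S ± 10.8·n: Z = (7.91, 7.35), R = (-7.91, -7.35). Equal radii place G and M the same way about F: G = F + 10.8·n = (26.8, -13.0), M = F − 10.8·n = (11.0, -27.7). Then |SM| = |M − S| = 29.8.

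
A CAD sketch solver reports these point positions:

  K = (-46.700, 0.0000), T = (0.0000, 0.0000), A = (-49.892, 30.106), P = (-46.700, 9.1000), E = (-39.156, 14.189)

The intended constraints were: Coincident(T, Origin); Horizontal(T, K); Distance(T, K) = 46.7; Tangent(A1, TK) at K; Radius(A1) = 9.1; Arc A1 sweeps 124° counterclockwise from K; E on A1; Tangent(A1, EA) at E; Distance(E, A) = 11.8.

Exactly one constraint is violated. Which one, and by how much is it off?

Distance(E, A) = 11.8 — off by 7.40.

T = (0.00, 0.00) ✓; T.y = 0.00, K.y = 0.00 ✓; |TK| = 46.70 ✓; ∠(PK, KT) = 90.00° ✓; |PK| = 9.100 ✓; bearing(P→E) − bearing(P→K) = 124.0° ✓; |PE| = 9.100 ✓; ∠(PE, EA) = 90.00° ✓; |EA| = 19.20 ✗.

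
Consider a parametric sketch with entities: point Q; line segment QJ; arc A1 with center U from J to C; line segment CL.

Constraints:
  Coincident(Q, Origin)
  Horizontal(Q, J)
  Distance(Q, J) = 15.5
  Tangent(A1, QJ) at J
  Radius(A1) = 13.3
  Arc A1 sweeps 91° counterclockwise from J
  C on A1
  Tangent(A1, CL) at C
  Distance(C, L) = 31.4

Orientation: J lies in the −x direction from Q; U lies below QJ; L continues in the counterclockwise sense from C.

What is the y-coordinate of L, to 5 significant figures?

-44.927

On A1, J sits at bearing 90° from U; a 91° counterclockwise sweep puts C at bearing 181°, so C = U + 13.3·(cos 181°, sin 181°) = (-28.798, -13.532). A1 meets CL tangentially, so UC is at right angles to CL, so CL runs along (−sin 181°, cos 181°); with |CL| = 31.4, L = (-28.250, -44.927). So L.y = -44.927.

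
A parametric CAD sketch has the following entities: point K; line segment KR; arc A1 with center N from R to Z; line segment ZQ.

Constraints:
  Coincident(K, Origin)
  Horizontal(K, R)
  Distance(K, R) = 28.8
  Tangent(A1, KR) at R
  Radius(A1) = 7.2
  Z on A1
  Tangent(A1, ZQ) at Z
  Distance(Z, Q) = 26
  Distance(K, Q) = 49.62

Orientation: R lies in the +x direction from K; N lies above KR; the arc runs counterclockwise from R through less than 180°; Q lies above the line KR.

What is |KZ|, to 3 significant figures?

36.6

Checks: |NZ| = 7.200 ✓; ∠(NZ, ZQ) = 90.00° ✓; |ZQ| = 26.00 ✓; |KQ| = 49.62 ✓.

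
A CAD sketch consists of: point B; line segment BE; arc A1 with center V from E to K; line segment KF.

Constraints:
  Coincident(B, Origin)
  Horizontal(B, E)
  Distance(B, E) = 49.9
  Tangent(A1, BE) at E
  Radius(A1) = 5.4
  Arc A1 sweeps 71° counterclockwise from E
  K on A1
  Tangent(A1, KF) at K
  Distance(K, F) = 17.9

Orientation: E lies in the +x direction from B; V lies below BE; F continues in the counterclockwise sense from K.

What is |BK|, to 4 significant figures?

44.94

B is at the origin; B and E share the same y with |BE| = 49.9 and E on the +x side, so E = (49.90, 0.000). The tangent condition forces VE to be normal to BE, so V = E + (0, -5.4) = (49.90, -5.400). On A1, E sits at bearing 90° from V; a 71° counterclockwise sweep puts K at bearing 161°, so K = V + 5.4·(cos 161°, sin 161°) = (44.79, -3.642). Then |BK| = |K − B| = 44.94.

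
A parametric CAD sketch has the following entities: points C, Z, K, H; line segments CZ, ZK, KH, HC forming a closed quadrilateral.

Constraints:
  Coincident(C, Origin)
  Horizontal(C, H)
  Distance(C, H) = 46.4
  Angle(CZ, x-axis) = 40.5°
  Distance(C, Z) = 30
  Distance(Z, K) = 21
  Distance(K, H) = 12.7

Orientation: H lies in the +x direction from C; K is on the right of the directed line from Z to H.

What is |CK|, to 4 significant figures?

33.84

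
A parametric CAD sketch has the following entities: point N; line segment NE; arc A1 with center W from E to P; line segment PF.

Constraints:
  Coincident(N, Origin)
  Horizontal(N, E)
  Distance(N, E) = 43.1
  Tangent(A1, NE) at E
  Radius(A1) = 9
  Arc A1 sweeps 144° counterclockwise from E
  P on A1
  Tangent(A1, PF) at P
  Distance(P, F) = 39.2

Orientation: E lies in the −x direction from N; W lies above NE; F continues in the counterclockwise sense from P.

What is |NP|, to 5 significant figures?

41.166

A1 meets NE tangentially, so WE is at right angles to NE, so W = E + (0, 9) = (-43.100, 9.0000). On A1, E sits at bearing -90° from W; a 144° counterclockwise sweep puts P at bearing 54°, so P = W + 9.0·(cos 54°, sin 54°) = (-37.810, 16.281). Then |NP| = |P − N| = 41.166.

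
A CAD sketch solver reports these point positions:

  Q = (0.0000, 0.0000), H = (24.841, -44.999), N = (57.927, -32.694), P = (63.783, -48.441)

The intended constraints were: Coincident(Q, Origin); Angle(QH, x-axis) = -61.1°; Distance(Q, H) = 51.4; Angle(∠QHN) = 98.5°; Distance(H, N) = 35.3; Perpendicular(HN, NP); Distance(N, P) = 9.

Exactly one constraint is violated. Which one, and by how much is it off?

Distance(N, P) = 9 — off by 7.80.

Q = (0.00, 0.00) ✓; QH at -61.10° ✓; |QH| = 51.40 ✓; ∠QHN = 98.50° ✓; |HN| = 35.30 ✓; ∠(HN, NP) = 90.00° ✓; |NP| = 16.80 ✗.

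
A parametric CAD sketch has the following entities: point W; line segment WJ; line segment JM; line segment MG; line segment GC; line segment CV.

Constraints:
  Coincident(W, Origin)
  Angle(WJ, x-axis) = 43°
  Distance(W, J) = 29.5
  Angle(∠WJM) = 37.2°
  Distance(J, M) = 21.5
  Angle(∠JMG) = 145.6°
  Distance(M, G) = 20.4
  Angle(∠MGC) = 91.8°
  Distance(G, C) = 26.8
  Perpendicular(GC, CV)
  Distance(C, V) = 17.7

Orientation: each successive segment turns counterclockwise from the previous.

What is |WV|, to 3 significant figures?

16.0

W is at the origin; WJ runs at 43.0° with length 29.5, so J = (21.6, 20.1). ∠WJM = 37.2° gives JM at -174° from the x-axis; with |JM| = 21.5, M = (0.185, 17.9). ∠JMG = 145.6° gives MG at -140° from the x-axis; with |MG| = 20.4, G = (-15.4, 4.78). ∠MGC = 91.8° gives GC at -51.6° from the x-axis; with |GC| = 26.8, C = (1.25, -16.2). The perpendicularity gives CV at right angles to GC, so CV runs at 38.4°; with |CV| = 17.7, V = (15.1, -5.23). Then |WV| = |V − W| = 16.0.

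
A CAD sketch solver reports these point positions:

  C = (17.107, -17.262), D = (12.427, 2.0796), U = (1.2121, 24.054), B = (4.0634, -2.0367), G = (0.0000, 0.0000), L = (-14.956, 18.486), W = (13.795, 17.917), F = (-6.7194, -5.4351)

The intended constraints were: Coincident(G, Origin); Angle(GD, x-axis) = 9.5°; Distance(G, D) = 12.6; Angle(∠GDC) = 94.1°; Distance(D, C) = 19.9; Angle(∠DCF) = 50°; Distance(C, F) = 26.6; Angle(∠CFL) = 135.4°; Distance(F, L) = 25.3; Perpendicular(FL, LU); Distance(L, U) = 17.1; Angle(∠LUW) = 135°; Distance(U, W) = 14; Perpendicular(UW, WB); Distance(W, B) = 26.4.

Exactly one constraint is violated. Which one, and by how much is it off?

Distance(W, B) = 26.4 — off by 4.20.

G = (0.00, 0.00) ✓; GD at 9.500° ✓; |GD| = 12.60 ✓; ∠GDC = 94.10° ✓; |DC| = 19.90 ✓; ∠DCF = 50.00° ✓; |CF| = 26.60 ✓; ∠CFL = 135.4° ✓; |FL| = 25.30 ✓; ∠(FL, LU) = 90.00° ✓; |LU| = 17.10 ✓; ∠LUW = 135.0° ✓; |UW| = 14.00 ✓; ∠(UW, WB) = 90.00° ✓; |WB| = 22.20 ✗.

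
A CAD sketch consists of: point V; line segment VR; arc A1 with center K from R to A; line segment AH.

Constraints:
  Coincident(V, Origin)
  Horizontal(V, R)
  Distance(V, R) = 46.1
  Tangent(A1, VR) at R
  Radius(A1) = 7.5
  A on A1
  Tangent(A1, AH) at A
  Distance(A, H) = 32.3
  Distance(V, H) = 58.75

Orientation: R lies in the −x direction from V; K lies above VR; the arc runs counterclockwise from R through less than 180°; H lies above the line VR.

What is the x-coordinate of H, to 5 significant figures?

-42.586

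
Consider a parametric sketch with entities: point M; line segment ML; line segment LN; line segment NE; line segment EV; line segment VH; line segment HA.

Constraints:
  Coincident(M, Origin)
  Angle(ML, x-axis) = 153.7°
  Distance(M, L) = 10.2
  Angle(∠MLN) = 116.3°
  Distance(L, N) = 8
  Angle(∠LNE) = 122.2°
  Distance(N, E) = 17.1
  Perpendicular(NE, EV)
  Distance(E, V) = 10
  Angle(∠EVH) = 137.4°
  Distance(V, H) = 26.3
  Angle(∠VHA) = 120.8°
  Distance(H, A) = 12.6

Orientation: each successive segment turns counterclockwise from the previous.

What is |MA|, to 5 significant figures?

18.081

M is at the origin; ML runs at 153.7° with length 10.2, so L = (-9.1442, 4.5193). ∠MLN = 116.3° gives LN at -142.60° from the x-axis; with |LN| = 8.0, N = (-15.499, -0.33968). ∠LNE = 122.2° gives NE at -84.800° from the x-axis; with |NE| = 17.1, E = (-13.950, -17.369). The perpendicularity gives EV at right angles to NE, so EV runs at 5.2000°; with |EV| = 10.0, V = (-3.9908, -16.463). ∠EVH = 137.4° gives VH at 47.800° from the x-axis; with |VH| = 26.3, H = (13.675, 3.0202). ∠VHA = 120.8° gives HA at 107.00° from the x-axis; with |HA| = 12.6, A = (9.9916, 15.070). Then |MA| = |A − M| = 18.081.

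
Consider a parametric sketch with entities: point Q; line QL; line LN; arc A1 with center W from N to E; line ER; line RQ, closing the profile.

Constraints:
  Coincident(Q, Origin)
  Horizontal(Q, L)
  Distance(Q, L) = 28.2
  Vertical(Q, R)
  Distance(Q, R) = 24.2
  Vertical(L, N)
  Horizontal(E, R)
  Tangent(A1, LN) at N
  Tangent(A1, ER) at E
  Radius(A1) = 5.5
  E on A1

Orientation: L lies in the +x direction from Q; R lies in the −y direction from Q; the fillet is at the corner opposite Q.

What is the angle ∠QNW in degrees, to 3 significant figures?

33.5°

Q is at the origin; Q and L share the same y with |QL| = 28.2 and L on the +x side, so L = (28.2, 0.00). QR is vertical with |QR| = 24.2 and R on the −y side, so R = (0.00, -24.2). The virtual corner opposite Q is at (28.2, -24.2). Since A1 is tangent to LN there, WN ⟂ LN and A1 meets ER tangentially, so WE is at right angles to ER, with radius 5.5, so the center W sits 5.5 in from both sides at W = (22.7, -18.7). That places the tangent points at N = (28.2, -18.7) on LN and E = (22.7, -24.2) on ER. Then cos ∠QNW = NQ·NW / (|NQ||NW|), giving 33.5°.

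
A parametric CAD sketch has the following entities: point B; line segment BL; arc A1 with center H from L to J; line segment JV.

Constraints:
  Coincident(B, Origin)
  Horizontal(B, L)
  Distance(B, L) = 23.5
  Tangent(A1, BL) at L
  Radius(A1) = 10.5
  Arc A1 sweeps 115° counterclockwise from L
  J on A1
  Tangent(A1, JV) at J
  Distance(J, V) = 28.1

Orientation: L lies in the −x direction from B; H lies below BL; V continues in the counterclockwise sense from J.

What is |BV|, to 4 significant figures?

45.60

On A1, L sits at bearing 90° from H; a 115° counterclockwise sweep puts J at bearing 205°, so J = H + 10.5·(cos 205°, sin 205°) = (-33.02, -14.94). Since A1 is tangent to JV there, HJ ⟂ JV, so JV runs along (−sin 205°, cos 205°); with |JV| = 28.1, V = (-21.14, -40.40). Then |BV| = |V − B| = 45.60.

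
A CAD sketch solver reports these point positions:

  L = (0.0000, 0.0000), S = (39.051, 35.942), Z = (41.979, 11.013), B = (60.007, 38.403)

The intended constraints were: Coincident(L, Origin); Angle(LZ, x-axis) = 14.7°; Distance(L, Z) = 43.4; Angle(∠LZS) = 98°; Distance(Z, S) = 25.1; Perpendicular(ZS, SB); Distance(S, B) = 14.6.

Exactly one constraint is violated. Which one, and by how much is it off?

Distance(S, B) = 14.6 — off by 6.50.

L = (0.00, 0.00) ✓; LZ at 14.70° ✓; |LZ| = 43.40 ✓; ∠LZS = 98.00° ✓; |ZS| = 25.10 ✓; ∠(ZS, SB) = 90.00° ✓; |SB| = 21.10 ✗.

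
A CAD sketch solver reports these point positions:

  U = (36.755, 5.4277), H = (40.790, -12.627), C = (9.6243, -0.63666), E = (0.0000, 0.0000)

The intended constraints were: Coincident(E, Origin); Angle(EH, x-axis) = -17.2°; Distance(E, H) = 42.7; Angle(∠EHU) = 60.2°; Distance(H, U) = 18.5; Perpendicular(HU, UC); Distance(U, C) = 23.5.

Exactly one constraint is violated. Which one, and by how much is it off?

Distance(U, C) = 23.5 — off by 4.30.

E = (0.00, 0.00) ✓; EH at -17.20° ✓; |EH| = 42.70 ✓; ∠EHU = 60.20° ✓; |HU| = 18.50 ✓; ∠(HU, UC) = 90.00° ✓; |UC| = 27.80 ✗.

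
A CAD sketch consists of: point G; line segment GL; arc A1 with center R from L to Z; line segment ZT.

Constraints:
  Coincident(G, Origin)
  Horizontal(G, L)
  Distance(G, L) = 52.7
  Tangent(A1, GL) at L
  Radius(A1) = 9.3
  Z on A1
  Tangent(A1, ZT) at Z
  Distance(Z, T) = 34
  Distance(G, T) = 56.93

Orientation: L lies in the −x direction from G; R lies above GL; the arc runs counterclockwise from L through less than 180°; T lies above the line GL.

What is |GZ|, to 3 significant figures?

44.2

Checks: ∠(RL, LG) = 90.00° ✓; |RZ| = 9.300 ✓; ∠(RZ, ZT) = 90.00° ✓; |ZT| = 34.00 ✓; |GT| = 56.93 ✓.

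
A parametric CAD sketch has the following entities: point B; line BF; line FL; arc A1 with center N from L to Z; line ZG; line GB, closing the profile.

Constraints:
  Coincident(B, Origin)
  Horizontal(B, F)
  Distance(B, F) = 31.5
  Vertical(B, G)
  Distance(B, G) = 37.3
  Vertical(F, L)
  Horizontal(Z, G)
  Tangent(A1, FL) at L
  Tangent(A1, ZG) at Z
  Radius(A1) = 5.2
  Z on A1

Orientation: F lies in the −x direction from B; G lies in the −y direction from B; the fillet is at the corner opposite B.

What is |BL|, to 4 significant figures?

44.97

B is at the origin; BF is horizontal with |BF| = 31.5 and F on the −x side, so F = (-31.50, 0.000). BG is vertical with |BG| = 37.3 and G on the −y side, so G = (0.000, -37.30). The virtual corner opposite B is at (-31.50, -37.30). A1 meets FL tangentially, so NL is at right angles to FL and tangency of A1 to ZG means the radius NZ is perpendicular to ZG, with radius 5.2, so the center N sits 5.2 in from both sides at N = (-26.30, -32.10). That places the tangent points at L = (-31.50, -32.10) on FL and Z = (-26.30, -37.30) on ZG. Then |BL| = |L − B| = 44.97.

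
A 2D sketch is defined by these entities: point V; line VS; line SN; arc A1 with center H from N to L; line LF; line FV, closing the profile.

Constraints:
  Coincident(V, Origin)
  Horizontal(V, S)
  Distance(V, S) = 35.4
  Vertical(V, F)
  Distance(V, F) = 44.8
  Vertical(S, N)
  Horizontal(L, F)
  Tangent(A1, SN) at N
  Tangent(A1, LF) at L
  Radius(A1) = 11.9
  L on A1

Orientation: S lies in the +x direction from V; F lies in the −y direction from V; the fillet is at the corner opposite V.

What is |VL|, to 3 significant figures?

50.6

The virtual corner opposite V is at (35.4, -44.8). The tangent condition forces HN to be normal to SN and the tangent condition forces HL to be normal to LF, with radius 11.9, so the center H sits 11.9 in from both sides at H = (23.5, -32.9). That places the tangent points at N = (35.4, -32.9) on SN and L = (23.5, -44.8) on LF. Then |VL| = |L − V| = 50.6.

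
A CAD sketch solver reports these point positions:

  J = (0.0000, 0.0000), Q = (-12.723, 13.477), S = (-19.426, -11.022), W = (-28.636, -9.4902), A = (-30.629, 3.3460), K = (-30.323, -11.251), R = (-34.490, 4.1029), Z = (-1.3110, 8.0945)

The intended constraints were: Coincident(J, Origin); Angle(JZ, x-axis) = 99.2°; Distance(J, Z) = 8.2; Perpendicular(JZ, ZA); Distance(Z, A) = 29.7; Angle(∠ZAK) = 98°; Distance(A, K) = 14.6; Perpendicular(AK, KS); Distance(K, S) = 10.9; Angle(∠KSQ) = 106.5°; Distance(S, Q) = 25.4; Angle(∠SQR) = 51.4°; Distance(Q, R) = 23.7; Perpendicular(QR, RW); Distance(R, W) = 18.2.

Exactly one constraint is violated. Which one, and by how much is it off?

Distance(R, W) = 18.2 — off by 3.40.

J = (0.00, 0.00) ✓; JZ at 99.20° ✓; |JZ| = 8.200 ✓; ∠(JZ, ZA) = 90.00° ✓; |ZA| = 29.70 ✓; ∠ZAK = 98.00° ✓; |AK| = 14.60 ✓; ∠(AK, KS) = 90.00° ✓; |KS| = 10.90 ✓; ∠KSQ = 106.5° ✓; |SQ| = 25.40 ✓; ∠SQR = 51.40° ✓; |QR| = 23.70 ✓; ∠(QR, RW) = 90.00° ✓; |RW| = 14.80 ✗.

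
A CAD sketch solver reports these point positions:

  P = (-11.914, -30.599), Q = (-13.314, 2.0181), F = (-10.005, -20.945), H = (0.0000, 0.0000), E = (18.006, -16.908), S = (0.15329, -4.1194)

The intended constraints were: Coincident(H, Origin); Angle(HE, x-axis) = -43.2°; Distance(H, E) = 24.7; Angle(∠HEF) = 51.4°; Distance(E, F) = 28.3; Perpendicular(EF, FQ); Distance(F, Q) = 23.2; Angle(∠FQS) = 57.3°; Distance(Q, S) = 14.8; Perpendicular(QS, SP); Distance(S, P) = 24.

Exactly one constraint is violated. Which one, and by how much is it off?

Distance(S, P) = 24 — off by 5.10.

H = (0.00, 0.00) ✓; HE at -43.20° ✓; |HE| = 24.70 ✓; ∠HEF = 51.40° ✓; |EF| = 28.30 ✓; ∠(EF, FQ) = 90.00° ✓; |FQ| = 23.20 ✓; ∠FQS = 57.30° ✓; |QS| = 14.80 ✓; ∠(QS, SP) = 90.00° ✓; |SP| = 29.10 ✗.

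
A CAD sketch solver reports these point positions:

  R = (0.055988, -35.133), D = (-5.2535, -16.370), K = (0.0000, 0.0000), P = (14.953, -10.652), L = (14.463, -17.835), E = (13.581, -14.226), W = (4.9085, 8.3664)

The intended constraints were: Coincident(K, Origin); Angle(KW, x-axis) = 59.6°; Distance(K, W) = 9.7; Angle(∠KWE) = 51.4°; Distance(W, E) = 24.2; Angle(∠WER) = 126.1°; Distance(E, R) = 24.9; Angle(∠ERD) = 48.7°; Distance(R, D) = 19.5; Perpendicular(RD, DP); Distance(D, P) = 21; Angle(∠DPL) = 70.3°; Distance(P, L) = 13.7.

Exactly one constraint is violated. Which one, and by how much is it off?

Distance(P, L) = 13.7 — off by 6.50.

K = (0.00, 0.00) ✓; KW at 59.60° ✓; |KW| = 9.700 ✓; ∠KWE = 51.40° ✓; |WE| = 24.20 ✓; ∠WER = 126.1° ✓; |ER| = 24.90 ✓; ∠ERD = 48.70° ✓; |RD| = 19.50 ✓; ∠(RD, DP) = 90.00° ✓; |DP| = 21.00 ✓; ∠DPL = 70.30° ✓; |PL| = 7.200 ✗.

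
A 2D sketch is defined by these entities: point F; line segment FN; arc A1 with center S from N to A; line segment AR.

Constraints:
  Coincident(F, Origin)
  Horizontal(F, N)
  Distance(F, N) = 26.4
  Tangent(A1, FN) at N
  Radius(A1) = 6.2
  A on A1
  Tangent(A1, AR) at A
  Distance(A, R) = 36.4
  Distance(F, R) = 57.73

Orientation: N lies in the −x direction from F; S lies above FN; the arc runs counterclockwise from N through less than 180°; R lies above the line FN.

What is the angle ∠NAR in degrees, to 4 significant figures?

117.8°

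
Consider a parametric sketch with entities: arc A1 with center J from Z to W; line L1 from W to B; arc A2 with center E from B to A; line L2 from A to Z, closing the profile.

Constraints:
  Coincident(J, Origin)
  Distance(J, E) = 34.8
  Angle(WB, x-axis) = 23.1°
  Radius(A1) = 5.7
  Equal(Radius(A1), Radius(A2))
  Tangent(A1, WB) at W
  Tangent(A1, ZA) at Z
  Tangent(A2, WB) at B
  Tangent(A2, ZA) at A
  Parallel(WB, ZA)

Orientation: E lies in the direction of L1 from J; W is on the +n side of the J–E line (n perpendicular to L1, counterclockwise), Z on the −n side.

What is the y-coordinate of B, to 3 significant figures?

18.9

The slot axis is L1's direction at 23.1°, so u = (cos 23.1°, sin 23.1°) = (0.920, 0.392) and n = (−sin 23.1°, cos 23.1°) = (-0.392, 0.920). J is at the origin and E lies 34.8 along u from J, so E = 34.8·u = (32.0, 13.7). Tangency of A1 to both parallel lines with radius 5.7 puts W and Z at J ± 5.7·n: W = (-2.24, 5.24), Z = (2.24, -5.24). Equal radii place B and A the same way about E: B = E + 5.7·n = (29.8, 18.9), A = E − 5.7·n = (34.2, 8.41). So B.y = 18.9.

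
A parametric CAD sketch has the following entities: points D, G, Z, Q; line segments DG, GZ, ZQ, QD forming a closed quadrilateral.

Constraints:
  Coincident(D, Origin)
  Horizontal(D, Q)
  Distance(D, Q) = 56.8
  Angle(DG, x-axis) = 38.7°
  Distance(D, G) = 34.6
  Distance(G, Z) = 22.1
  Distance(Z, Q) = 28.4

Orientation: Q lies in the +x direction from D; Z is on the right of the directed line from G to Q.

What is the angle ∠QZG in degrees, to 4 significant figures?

92.78°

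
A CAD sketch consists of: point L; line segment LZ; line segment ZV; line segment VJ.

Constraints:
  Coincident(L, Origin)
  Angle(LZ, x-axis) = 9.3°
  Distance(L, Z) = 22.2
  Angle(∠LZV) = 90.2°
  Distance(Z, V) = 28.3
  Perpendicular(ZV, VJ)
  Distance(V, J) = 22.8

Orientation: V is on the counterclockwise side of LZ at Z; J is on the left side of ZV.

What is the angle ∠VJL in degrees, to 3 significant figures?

88.8°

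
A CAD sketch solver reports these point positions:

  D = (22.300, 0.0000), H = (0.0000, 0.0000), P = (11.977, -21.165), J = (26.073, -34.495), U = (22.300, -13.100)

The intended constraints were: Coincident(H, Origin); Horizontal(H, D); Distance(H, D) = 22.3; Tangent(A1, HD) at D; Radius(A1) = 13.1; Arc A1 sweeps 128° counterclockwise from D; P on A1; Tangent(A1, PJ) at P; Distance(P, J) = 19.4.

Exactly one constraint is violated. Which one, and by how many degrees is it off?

Tangent(A1, PJ) at P — off by 8.60°.

H = (0.00, 0.00) ✓; H.y = 0.00, D.y = 0.00 ✓; |HD| = 22.30 ✓; ∠(UD, DH) = 90.00° ✓; |UD| = 13.10 ✓; bearing(U→P) − bearing(U→D) = 128.0° ✓; |UP| = 13.10 ✓; ∠(UP, PJ) = 81.40° ✗; |PJ| = 19.40 ✓.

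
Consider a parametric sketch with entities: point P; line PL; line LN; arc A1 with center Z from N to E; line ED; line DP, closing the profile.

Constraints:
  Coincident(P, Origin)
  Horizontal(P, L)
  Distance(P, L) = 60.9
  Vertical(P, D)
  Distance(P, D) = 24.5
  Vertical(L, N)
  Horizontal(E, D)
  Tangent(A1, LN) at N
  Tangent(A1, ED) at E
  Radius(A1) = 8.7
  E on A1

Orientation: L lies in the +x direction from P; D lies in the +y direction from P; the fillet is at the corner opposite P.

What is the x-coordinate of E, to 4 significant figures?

52.20

P is at the origin; P and L share the same y with |PL| = 60.9 and L on the +x side, so L = (60.90, 0.000). P and D share the same x with |PD| = 24.5 and D on the +y side, so D = (0.000, 24.50). The virtual corner opposite P is at (60.90, 24.50). A1 meets LN tangentially, so ZN is at right angles to LN and tangency of A1 to ED means the radius ZE is perpendicular to ED, with radius 8.7, so the center Z sits 8.7 in from both sides at Z = (52.20, 15.80). That places the tangent points at N = (60.90, 15.80) on LN and E = (52.20, 24.50) on ED. So E.x = 52.20.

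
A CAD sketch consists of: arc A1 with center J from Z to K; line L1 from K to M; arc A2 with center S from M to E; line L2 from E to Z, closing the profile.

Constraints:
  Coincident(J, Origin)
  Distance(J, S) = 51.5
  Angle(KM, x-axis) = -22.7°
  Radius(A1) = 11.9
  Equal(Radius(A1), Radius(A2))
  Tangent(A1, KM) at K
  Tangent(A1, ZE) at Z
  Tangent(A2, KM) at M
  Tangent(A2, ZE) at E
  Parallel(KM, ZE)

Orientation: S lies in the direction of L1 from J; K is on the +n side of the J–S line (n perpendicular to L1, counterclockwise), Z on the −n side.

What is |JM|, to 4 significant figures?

52.86

The slot axis is L1's direction at -22.7°, so u = (cos -22.7°, sin -22.7°) = (0.9225, -0.3859) and n = (−sin -22.7°, cos -22.7°) = (0.3859, 0.9225). J is at the origin and S lies 51.5 along u from J, so S = 51.5·u = (47.51, -19.87). Tangency of A1 to both parallel lines with radius 11.9 puts K and Z at J ± 11.9·n: K = (4.592, 10.98), Z = (-4.592, -10.98). Equal radii place M and E the same way about S: M = S + 11.9·n = (52.10, -8.896), E = S − 11.9·n = (42.92, -30.85). Then |JM| = |M − J| = 52.86.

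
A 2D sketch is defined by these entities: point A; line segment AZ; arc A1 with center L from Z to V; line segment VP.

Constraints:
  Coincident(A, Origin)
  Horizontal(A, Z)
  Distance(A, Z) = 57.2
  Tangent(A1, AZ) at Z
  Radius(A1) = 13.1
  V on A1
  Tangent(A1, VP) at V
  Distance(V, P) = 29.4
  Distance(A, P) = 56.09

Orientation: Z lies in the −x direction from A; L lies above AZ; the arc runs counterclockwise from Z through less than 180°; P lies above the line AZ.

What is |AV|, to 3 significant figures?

45.6

Checks: |LV| = 13.10 ✓; ∠(LV, VP) = 90.00° ✓; |VP| = 29.40 ✓; |AP| = 56.09 ✓.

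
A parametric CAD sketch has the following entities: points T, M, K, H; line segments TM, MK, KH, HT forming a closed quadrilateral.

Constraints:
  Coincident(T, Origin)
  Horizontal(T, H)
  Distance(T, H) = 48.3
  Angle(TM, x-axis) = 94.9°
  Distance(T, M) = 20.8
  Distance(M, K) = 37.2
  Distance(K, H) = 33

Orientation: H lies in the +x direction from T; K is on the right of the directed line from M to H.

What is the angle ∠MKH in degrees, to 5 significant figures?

100.90°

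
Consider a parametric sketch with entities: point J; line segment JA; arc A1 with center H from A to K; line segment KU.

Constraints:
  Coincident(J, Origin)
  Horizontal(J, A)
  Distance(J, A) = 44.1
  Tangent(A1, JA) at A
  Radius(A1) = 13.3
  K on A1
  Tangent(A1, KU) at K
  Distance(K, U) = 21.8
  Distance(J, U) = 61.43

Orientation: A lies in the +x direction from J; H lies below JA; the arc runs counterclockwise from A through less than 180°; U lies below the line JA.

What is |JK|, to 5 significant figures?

40.286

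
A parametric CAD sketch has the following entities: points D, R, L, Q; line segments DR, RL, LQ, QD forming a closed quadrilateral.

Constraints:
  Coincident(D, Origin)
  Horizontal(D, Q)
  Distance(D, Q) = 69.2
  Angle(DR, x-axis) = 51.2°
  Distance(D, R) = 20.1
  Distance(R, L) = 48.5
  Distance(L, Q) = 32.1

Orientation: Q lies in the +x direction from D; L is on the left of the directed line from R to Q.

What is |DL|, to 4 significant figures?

66.19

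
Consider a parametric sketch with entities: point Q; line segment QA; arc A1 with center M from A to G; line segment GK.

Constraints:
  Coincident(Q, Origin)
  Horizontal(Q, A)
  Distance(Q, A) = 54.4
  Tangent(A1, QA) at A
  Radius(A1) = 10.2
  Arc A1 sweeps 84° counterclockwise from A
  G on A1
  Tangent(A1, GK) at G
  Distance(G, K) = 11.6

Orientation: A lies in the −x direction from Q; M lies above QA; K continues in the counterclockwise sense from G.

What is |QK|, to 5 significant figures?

47.749

On A1, A sits at bearing -90° from M; an 84° counterclockwise sweep puts G at bearing -6°, so G = M + 10.2·(cos -6°, sin -6°) = (-44.256, 9.1338). A1 meets GK tangentially, so MG is at right angles to GK, so GK runs along (−sin -6°, cos -6°); with |GK| = 11.6, K = (-43.043, 20.670). Then |QK| = |K − Q| = 47.749.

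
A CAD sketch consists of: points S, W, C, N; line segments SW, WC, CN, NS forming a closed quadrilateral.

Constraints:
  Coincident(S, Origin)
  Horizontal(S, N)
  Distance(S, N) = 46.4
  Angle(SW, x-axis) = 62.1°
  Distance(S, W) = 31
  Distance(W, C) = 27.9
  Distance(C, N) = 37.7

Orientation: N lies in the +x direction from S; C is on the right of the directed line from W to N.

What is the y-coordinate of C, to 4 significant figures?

0.1075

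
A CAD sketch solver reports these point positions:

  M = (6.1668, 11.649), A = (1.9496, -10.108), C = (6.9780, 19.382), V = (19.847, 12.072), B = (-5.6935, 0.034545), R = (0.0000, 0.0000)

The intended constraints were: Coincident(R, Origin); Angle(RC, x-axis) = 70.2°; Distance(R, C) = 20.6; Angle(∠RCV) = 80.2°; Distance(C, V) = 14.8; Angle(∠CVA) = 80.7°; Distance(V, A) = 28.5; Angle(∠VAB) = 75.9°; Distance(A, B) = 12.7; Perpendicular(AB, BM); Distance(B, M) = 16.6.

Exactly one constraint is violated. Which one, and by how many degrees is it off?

Perpendicular(AB, BM) — off by 7.40°.

R = (0.00, 0.00) ✓; RC at 70.20° ✓; |RC| = 20.60 ✓; ∠RCV = 80.20° ✓; |CV| = 14.80 ✓; ∠CVA = 80.70° ✓; |VA| = 28.50 ✓; ∠VAB = 75.90° ✓; |AB| = 12.70 ✓; ∠(AB, BM) = 82.60° ✗; |BM| = 16.60 ✓.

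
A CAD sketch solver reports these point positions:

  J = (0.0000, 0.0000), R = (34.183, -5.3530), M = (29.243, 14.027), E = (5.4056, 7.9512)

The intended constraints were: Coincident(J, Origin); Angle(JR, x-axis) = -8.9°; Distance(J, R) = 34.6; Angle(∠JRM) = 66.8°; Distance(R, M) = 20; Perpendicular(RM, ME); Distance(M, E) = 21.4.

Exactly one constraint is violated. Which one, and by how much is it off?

Distance(M, E) = 21.4 — off by 3.20.

J = (0.00, 0.00) ✓; JR at -8.900° ✓; |JR| = 34.60 ✓; ∠JRM = 66.80° ✓; |RM| = 20.00 ✓; ∠(RM, ME) = 90.00° ✓; |ME| = 24.60 ✗.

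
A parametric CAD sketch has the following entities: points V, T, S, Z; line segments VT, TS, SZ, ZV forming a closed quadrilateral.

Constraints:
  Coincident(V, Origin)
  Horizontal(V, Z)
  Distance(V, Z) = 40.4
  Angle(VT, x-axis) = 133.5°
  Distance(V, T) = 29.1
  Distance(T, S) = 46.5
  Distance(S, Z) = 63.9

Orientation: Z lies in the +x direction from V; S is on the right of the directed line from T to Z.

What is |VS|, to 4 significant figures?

31.24

V is at the origin; VZ is horizontal with |VZ| = 40.4 and Z in +x, so Z = (40.4, 0). VT runs at 133.5° with |VT| = 29.1, so T = (-20.03, 21.11). S is determined by |TS| = 46.5 and |SZ| = 63.9 together: it lies at the intersection of circle(T, 46.5) and circle(Z, 63.9). With |TZ| = 64.01, the foot of the radical line on TZ is 17.00 from T and the perpendicular offset is √(46.5² − 17.00²) = 43.28. Taking the right-of-TZ solution: S = (-18.25, -25.36).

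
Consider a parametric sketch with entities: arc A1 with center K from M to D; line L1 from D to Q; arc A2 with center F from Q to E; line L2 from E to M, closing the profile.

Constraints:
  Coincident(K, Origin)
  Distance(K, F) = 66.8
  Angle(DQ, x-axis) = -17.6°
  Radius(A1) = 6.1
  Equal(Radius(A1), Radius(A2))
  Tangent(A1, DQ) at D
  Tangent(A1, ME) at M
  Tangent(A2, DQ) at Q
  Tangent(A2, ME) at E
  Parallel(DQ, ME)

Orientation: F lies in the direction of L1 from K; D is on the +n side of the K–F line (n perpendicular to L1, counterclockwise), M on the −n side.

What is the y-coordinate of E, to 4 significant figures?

-26.01

The slot axis is L1's direction at -17.6°, so u = (cos -17.6°, sin -17.6°) = (0.9532, -0.3024) and n = (−sin -17.6°, cos -17.6°) = (0.3024, 0.9532). K is at the origin and F lies 66.8 along u from K, so F = 66.8·u = (63.67, -20.20). Tangency of A1 to both parallel lines with radius 6.1 puts D and M at K ± 6.1·n: D = (1.844, 5.814), M = (-1.844, -5.814). Equal radii place Q and E the same way about F: Q = F + 6.1·n = (65.52, -14.38), E = F − 6.1·n = (61.83, -26.01). So E.y = -26.01.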